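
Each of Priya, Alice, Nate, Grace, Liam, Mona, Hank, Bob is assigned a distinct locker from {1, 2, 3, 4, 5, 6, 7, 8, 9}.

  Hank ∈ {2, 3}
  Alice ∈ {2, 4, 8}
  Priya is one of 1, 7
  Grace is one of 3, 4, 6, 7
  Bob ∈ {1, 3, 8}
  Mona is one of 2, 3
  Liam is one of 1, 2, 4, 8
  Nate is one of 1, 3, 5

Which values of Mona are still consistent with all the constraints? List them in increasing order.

The 8 variables together cover exactly {1, 2, 3, 4, 5, 6, 7, 8} — 8 values for 8 variables — and 5 appears only in Nate's list, so Nate = 5.
Among the 7 still-open variables, 6 fits only Grace (and all 7 values in {1, 2, 3, 4, 6, 7, 8} must be used), so Grace = 6.
The 6 still-open variables draw from only 6 values {1, 2, 3, 4, 7, 8}, so each is used; only Priya can be 7, hence Priya = 7.
Mona and Hank share exactly the 2 values {2, 3}; by pigeonhole those values go to them, so strike 2, 3 from Alice, Liam, Bob.
No further eliminations apply; Mona can still be any of 2, 3.

2, 3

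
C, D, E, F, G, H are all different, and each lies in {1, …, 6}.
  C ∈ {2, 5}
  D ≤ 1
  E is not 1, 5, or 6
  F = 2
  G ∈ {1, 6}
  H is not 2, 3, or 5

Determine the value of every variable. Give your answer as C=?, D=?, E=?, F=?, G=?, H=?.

D has just one choice, so D = 1. Strike 1 from G, H.
F's domain is down to {2}, so F = 2. Remove 2 from C, E.
G has just one choice, so G = 6. So H can't be 6.
H has just one choice, so H = 4. Eliminate 4 elsewhere: E.
C must be 5 (only option left).
That leaves E = 3.

C=5, D=1, E=3, F=2, G=6, H=4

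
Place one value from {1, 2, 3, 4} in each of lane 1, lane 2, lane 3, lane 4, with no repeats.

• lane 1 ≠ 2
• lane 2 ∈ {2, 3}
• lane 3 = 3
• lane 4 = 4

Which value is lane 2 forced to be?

2

lane 3's domain is down to {3}, so lane 3 = 3. Remove 3 from lane 1, lane 2.
So lane 2 = 2.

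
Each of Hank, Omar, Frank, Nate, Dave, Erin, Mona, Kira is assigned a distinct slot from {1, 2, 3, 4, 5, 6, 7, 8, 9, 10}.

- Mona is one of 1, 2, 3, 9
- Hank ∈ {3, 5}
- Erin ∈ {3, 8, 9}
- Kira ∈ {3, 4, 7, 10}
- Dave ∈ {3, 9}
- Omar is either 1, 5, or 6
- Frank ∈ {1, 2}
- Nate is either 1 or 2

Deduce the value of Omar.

6

The 2 variables Frank and Nate are confined to {1, 2}, which locks those values in; drop them from Omar, Mona.
Dave and Mona between them cover only {3, 9} — a naked pair. Remove those values from Hank, Erin, Kira.
Hank must be 5 (only option left). So Omar can't be 5.
So Omar = 6.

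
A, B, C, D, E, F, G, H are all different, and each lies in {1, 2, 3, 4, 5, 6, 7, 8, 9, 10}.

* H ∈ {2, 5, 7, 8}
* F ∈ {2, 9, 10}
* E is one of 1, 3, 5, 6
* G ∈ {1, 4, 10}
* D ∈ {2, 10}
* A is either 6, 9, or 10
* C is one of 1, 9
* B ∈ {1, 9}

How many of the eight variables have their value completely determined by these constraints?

2

B and C share exactly the 2 values {1, 9}; by pigeonhole those values go to them, so strike 1, 9 from A, E, F, G.
The 2 variables D and F are confined to {2, 10}, which locks those values in; drop them from A, G, H.
That leaves A = 6. Strike 6 from E.
That leaves G = 4.
Determined: A=6, G=4. The other variables each still have more than one consistent value. That makes 2.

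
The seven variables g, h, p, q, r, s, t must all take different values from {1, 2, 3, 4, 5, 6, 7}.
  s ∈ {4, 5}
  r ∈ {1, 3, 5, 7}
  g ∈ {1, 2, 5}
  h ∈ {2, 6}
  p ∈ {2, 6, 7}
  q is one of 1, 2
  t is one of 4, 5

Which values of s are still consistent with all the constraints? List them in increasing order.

Among the 7 variables, 3 fits only r (and all 7 values in {1, 2, 3, 4, 5, 6, 7} must be used), so r = 3.
The 6 still-open variables draw from only 6 values {1, 2, 4, 5, 6, 7}, so each is used; only p can be 7, hence p = 7.
The 5 still-open variables together cover exactly {1, 2, 4, 5, 6} — 5 values for 5 variables — and 6 appears only in h's list, so h = 6.
s and t between them cover only {4, 5} — a naked pair. Remove those values from g.
No further eliminations apply; s can still be any of 4, 5.

4, 5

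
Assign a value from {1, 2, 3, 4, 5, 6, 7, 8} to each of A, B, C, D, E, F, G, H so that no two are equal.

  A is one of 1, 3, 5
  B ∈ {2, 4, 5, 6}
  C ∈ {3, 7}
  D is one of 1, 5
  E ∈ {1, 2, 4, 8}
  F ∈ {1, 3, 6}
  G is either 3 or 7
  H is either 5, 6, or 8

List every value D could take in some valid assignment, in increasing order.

1, 5

C and G between them cover only {3, 7} — a naked pair. Remove those values from A, F.
The 2 variables A and D are confined to {1, 5}, which locks those values in; drop them from B, E, F, H.
That leaves F = 6. Eliminate 6 elsewhere: B, H.
H must be 8 (only option left). Remove 8 from E.
No further eliminations apply; D can still be any of 1, 5.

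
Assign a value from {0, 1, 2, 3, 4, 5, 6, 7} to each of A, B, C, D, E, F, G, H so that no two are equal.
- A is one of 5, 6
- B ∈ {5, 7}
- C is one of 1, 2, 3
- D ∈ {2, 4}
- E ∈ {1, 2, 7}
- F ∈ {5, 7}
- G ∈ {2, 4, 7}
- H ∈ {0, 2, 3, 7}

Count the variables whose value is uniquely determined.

Among the 8 variables, 0 fits only H (and all 8 values in {0, 1, 2, 3, 4, 5, 6, 7} must be used), so H = 0.
The 7 still-open variables together cover exactly {1, 2, 3, 4, 5, 6, 7} — 7 values for 7 variables — and 3 appears only in C's list, so C = 3.
The 6 still-open variables draw from only 6 values {1, 2, 4, 5, 6, 7}, so each is used; only E can be 1, hence E = 1.
The 5 still-open variables draw from only 5 values {2, 4, 5, 6, 7}, so each is used; only A can be 6, hence A = 6.
B and F share exactly the 2 values {5, 7}; by pigeonhole those values go to them, so strike 5, 7 from G.
Determined: A=6, C=3, E=1, H=0. The other variables each still have more than one consistent value. That makes 4.

4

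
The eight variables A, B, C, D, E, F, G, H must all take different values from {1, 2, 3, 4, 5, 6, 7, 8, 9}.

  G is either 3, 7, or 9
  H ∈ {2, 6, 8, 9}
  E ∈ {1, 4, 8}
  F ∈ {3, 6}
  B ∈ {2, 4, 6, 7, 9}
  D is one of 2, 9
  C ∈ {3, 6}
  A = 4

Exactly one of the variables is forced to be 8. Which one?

A's domain is down to {4}, so A = 4. Strike 4 from B, E.
The 7 still-open variables together cover exactly {1, 2, 3, 6, 7, 8, 9} — 7 values for 7 variables — and 1 appears only in E's list, so E = 1.
Among the 6 still-open variables, 8 fits only H (and all 6 values in {2, 3, 6, 7, 8, 9} must be used), so H = 8.

H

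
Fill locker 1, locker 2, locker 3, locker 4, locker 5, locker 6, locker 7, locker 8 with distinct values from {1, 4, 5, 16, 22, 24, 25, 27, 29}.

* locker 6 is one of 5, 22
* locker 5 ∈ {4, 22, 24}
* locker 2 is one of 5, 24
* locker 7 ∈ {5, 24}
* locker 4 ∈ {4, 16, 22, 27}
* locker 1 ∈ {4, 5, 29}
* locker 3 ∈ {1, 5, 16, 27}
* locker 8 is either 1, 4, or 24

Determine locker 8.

1

The 8 variables draw from only 8 values {1, 4, 5, 16, 22, 24, 27, 29}, so each is used; only locker 1 can be 29, hence locker 1 = 29.
locker 2 and locker 7 between them cover only {5, 24} — a naked pair. Remove those values from locker 3, locker 5, locker 6, locker 8.
locker 6 must be 22 (only option left). Remove 22 from locker 4, locker 5.
locker 5 has just one choice, so locker 5 = 4. Strike 4 from locker 4, locker 8.
So locker 8 = 1.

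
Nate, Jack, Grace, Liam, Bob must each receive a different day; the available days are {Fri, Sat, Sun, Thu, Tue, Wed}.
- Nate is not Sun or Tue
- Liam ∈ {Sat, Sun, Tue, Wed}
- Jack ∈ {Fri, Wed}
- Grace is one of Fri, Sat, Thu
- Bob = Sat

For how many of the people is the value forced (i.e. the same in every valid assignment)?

Bob must be Sat (only option left). Remove Sat from Nate, Grace, Liam.
The 3 variables Nate, Jack, Grace are confined to {Fri, Thu, Wed}, which locks those values in; drop them from Liam.
Determined: Bob=Sat. The other people each still have more than one consistent value. That makes 1.

1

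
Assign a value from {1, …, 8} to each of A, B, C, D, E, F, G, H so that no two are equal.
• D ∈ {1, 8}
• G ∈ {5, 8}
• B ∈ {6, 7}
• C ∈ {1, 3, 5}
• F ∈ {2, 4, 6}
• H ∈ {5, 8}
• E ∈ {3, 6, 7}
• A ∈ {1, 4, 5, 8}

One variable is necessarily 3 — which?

C

The 8 variables draw from only 8 values {1, 2, 3, 4, 5, 6, 7, 8}, so each is used; only F can be 2, hence F = 2.
The 7 still-open variables draw from only 7 values {1, 3, 4, 5, 6, 7, 8}, so each is used; only A can be 4, hence A = 4.
G and H share exactly the 2 values {5, 8}; by pigeonhole those values go to them, so strike 5, 8 from C, D.
That leaves D = 1. Remove 1 from C.
So 3 goes to C.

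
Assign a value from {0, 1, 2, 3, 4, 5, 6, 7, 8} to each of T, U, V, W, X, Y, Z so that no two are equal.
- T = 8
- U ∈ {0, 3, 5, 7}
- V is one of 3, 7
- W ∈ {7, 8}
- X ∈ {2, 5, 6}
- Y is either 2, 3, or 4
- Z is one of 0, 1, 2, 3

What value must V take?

T must be 8 (only option left). Strike 8 from W.
W's domain is down to {7}, so W = 7. Strike 7 from U, V.
So V = 3.

3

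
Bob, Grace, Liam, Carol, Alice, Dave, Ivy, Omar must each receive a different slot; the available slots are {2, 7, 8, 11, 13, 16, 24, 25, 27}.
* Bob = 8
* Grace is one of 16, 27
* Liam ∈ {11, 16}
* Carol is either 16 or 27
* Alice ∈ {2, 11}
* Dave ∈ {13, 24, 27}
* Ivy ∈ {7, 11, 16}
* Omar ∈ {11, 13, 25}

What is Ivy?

7

Bob must be 8 (only option left).
The 2 variables Grace and Carol are confined to {16, 27}, which locks those values in; drop them from Liam, Dave, Ivy.
Liam's domain is down to {11}, so Liam = 11. Eliminate 11 elsewhere: Alice, Ivy, Omar.
So Ivy = 7.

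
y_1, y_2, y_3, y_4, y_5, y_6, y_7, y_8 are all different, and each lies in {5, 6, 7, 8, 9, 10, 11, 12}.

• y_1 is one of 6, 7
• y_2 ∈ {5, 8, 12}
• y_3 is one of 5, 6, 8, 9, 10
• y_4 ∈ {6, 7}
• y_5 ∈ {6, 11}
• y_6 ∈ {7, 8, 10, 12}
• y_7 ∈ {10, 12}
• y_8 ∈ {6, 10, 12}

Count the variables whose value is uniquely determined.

4

Among the 8 variables, 9 fits only y_3 (and all 8 values in {5, 6, 7, 8, 9, 10, 11, 12} must be used), so y_3 = 9.
The 7 still-open variables together cover exactly {5, 6, 7, 8, 10, 11, 12} — 7 values for 7 variables — and 5 appears only in y_2's list, so y_2 = 5.
The 6 still-open variables together cover exactly {6, 7, 8, 10, 11, 12} — 6 values for 6 variables — and 8 appears only in y_6's list, so y_6 = 8.
The 5 still-open variables draw from only 5 values {6, 7, 10, 11, 12}, so each is used; only y_5 can be 11, hence y_5 = 11.
y_1 and y_4 share exactly the 2 values {6, 7}; by pigeonhole those values go to them, so strike 6, 7 from y_8.
Determined: y_2=5, y_3=9, y_5=11, y_6=8. The other variables each still have more than one consistent value. That makes 4.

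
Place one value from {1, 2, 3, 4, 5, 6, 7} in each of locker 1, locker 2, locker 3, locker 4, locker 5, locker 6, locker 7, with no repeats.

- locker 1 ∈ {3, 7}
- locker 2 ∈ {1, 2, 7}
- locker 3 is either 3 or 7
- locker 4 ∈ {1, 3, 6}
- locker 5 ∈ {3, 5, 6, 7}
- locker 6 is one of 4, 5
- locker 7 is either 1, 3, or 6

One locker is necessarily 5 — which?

locker 5

The 7 variables draw from only 7 values {1, 2, 3, 4, 5, 6, 7}, so each is used; only locker 2 can be 2, hence locker 2 = 2.
The 6 still-open variables draw from only 6 values {1, 3, 4, 5, 6, 7}, so each is used; only locker 6 can be 4, hence locker 6 = 4.
Among the 5 still-open variables, 5 fits only locker 5 (and all 5 values in {1, 3, 5, 6, 7} must be used), so locker 5 = 5.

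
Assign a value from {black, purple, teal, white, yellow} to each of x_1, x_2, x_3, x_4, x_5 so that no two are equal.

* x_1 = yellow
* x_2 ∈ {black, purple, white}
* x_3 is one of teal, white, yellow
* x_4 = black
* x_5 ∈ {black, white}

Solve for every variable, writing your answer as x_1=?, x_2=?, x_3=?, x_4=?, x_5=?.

x_1=yellow, x_2=purple, x_3=teal, x_4=black, x_5=white

x_1's domain is down to {yellow}, so x_1 = yellow. Strike yellow from x_3.
x_4 must be black (only option left). Eliminate black elsewhere: x_2, x_5.
x_5's domain is down to {white}, so x_5 = white. So x_2, x_3 can't be white.
x_2 has just one choice, so x_2 = purple.
That leaves x_3 = teal.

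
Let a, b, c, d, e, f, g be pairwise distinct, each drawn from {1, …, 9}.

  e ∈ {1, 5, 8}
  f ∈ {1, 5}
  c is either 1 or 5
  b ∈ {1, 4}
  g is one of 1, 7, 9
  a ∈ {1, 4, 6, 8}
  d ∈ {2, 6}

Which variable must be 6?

The 2 variables c and f are confined to {1, 5}, which locks those values in; drop them from a, b, e, g.
b has just one choice, so b = 4. Eliminate 4 elsewhere: a.
e's domain is down to {8}, so e = 8. Strike 8 from a.
So 6 goes to a.

a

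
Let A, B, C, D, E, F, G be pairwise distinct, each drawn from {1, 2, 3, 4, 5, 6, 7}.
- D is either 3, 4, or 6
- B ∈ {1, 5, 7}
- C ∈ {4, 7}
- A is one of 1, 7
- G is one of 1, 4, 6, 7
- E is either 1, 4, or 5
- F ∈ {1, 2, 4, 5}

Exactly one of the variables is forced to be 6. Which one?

Among the 7 variables, 2 fits only F (and all 7 values in {1, 2, 3, 4, 5, 6, 7} must be used), so F = 2.
The 6 still-open variables draw from only 6 values {1, 3, 4, 5, 6, 7}, so each is used; only D can be 3, hence D = 3.
Among the 5 still-open variables, 6 fits only G (and all 5 values in {1, 4, 5, 6, 7} must be used), so G = 6.

G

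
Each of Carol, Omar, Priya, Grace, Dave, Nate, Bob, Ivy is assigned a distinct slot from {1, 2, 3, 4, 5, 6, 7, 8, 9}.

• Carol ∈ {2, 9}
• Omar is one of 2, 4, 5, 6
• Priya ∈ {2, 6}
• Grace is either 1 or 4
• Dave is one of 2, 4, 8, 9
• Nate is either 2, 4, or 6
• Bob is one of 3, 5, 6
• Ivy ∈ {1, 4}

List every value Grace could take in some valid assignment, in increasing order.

The 8 variables together cover exactly {1, 2, 3, 4, 5, 6, 8, 9} — 8 values for 8 variables — and 3 appears only in Bob's list, so Bob = 3.
Among the 7 still-open variables, 5 fits only Omar (and all 7 values in {1, 2, 4, 5, 6, 8, 9} must be used), so Omar = 5.
The 6 still-open variables draw from only 6 values {1, 2, 4, 6, 8, 9}, so each is used; only Dave can be 8, hence Dave = 8.
The 5 still-open variables draw from only 5 values {1, 2, 4, 6, 9}, so each is used; only Carol can be 9, hence Carol = 9.
The 2 variables Grace and Ivy are confined to {1, 4}, which locks those values in; drop them from Nate.
No further eliminations apply; Grace can still be any of 1, 4.

1, 4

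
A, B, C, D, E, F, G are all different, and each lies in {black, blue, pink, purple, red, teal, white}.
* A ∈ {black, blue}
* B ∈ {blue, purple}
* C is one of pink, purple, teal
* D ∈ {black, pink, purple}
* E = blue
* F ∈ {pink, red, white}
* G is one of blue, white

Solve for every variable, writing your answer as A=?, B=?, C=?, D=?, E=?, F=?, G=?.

A=black, B=purple, C=teal, D=pink, E=blue, F=red, G=white

E has just one choice, so E = blue. Strike blue from A, B, G.
G's domain is down to {white}, so G = white. Strike white from F.
A must be black (only option left). Eliminate black elsewhere: D.
B must be purple (only option left). So C, D can't be purple.
D has just one choice, so D = pink. Eliminate pink elsewhere: C, F.
F's domain is down to {red}, so F = red.
C's domain is down to {teal}, so C = teal.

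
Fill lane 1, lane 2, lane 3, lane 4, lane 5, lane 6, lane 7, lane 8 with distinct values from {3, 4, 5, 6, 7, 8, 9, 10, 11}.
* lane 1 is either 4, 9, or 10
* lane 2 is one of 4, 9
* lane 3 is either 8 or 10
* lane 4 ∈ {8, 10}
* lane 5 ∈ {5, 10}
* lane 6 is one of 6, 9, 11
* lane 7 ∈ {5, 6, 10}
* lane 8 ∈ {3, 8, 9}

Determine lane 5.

Among the 8 variables, 3 fits only lane 8 (and all 8 values in {3, 4, 5, 6, 8, 9, 10, 11} must be used), so lane 8 = 3.
Among the 7 still-open variables, 11 fits only lane 6 (and all 7 values in {4, 5, 6, 8, 9, 10, 11} must be used), so lane 6 = 11.
The 6 still-open variables together cover exactly {4, 5, 6, 8, 9, 10} — 6 values for 6 variables — and 6 appears only in lane 7's list, so lane 7 = 6.
The 5 still-open variables together cover exactly {4, 5, 8, 9, 10} — 5 values for 5 variables — and 5 appears only in lane 5's list, so lane 5 = 5.

5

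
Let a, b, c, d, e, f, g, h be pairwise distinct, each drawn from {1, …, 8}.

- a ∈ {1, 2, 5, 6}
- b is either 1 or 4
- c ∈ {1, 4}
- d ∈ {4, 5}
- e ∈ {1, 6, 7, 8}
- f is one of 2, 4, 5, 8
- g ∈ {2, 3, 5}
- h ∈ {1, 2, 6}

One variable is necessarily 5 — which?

Among the 8 variables, 3 fits only g (and all 8 values in {1, 2, 3, 4, 5, 6, 7, 8} must be used), so g = 3.
Among the 7 still-open variables, 7 fits only e (and all 7 values in {1, 2, 4, 5, 6, 7, 8} must be used), so e = 7.
The 6 still-open variables draw from only 6 values {1, 2, 4, 5, 6, 8}, so each is used; only f can be 8, hence f = 8.
b and c between them cover only {1, 4} — a naked pair. Remove those values from a, d, h.
So 5 goes to d.

d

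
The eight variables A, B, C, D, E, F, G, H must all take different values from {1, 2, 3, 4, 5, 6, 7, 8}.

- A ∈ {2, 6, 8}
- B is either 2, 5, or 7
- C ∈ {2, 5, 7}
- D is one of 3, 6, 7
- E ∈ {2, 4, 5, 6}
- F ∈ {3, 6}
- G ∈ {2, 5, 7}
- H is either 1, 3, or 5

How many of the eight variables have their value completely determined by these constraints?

The 8 variables together cover exactly {1, 2, 3, 4, 5, 6, 7, 8} — 8 values for 8 variables — and 1 appears only in H's list, so H = 1.
The 7 still-open variables draw from only 7 values {2, 3, 4, 5, 6, 7, 8}, so each is used; only E can be 4, hence E = 4.
The 6 still-open variables draw from only 6 values {2, 3, 5, 6, 7, 8}, so each is used; only A can be 8, hence A = 8.
B, C, G share exactly the 3 values {2, 5, 7}; by pigeonhole those values go to them, so strike 2, 5, 7 from D.
Determined: A=8, E=4, H=1. The other variables each still have more than one consistent value. That makes 3.

3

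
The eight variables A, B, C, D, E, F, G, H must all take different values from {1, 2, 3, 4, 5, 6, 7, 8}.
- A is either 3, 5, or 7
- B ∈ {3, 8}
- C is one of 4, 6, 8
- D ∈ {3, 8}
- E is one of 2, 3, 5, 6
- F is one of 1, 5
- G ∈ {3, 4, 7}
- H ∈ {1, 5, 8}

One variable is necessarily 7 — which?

A

Among the 8 variables, 2 fits only E (and all 8 values in {1, 2, 3, 4, 5, 6, 7, 8} must be used), so E = 2.
The 7 still-open variables draw from only 7 values {1, 3, 4, 5, 6, 7, 8}, so each is used; only C can be 6, hence C = 6.
The 6 still-open variables together cover exactly {1, 3, 4, 5, 7, 8} — 6 values for 6 variables — and 4 appears only in G's list, so G = 4.
The 5 still-open variables together cover exactly {1, 3, 5, 7, 8} — 5 values for 5 variables — and 7 appears only in A's list, so A = 7.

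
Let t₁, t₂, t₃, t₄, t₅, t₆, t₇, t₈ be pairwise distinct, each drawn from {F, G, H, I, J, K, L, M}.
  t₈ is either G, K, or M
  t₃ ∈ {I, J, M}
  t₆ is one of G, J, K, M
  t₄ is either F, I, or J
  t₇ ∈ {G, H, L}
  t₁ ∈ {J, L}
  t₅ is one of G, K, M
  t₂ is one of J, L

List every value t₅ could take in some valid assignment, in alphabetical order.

Among the 8 variables, F fits only t₄ (and all 8 values in {F, G, H, I, J, K, L, M} must be used), so t₄ = F.
The 7 still-open variables draw from only 7 values {G, H, I, J, K, L, M}, so each is used; only t₇ can be H, hence t₇ = H.
The 6 still-open variables together cover exactly {G, I, J, K, L, M} — 6 values for 6 variables — and I appears only in t₃'s list, so t₃ = I.
t₁ and t₂ share exactly the 2 values {J, L}; by pigeonhole those values go to them, so strike J, L from t₆.
No further eliminations apply; t₅ can still be any of G, K, M.

G, K, M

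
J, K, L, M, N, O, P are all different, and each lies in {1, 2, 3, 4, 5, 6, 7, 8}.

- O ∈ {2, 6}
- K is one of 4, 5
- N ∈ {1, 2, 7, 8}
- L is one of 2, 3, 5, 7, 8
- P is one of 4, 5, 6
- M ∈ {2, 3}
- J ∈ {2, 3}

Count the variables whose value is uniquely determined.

1

The 2 variables J and M are confined to {2, 3}, which locks those values in; drop them from L, N, O.
O must be 6 (only option left). So P can't be 6.
K and P share exactly the 2 values {4, 5}; by pigeonhole those values go to them, so strike 4, 5 from L.
Determined: O=6. The other variables each still have more than one consistent value. That makes 1.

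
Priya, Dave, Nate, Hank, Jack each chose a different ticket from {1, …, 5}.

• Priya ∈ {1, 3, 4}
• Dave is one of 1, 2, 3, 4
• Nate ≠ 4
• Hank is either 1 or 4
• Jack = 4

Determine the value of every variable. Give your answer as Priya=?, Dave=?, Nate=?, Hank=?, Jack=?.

Priya=3, Dave=2, Nate=5, Hank=1, Jack=4

Jack has just one choice, so Jack = 4. So Priya, Dave, Hank can't be 4.
That leaves Hank = 1. Remove 1 from Priya, Dave, Nate.
That leaves Priya = 3. Remove 3 from Dave, Nate.
Dave has just one choice, so Dave = 2. Eliminate 2 elsewhere: Nate.
Nate has just one choice, so Nate = 5.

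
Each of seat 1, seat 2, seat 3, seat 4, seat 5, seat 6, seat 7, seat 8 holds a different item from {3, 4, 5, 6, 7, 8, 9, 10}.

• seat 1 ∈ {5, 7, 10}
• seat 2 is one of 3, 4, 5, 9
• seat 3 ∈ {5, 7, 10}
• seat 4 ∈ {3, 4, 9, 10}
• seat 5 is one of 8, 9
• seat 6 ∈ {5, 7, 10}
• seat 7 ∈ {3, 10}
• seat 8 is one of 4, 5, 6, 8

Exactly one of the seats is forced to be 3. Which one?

Among the 8 variables, 6 fits only seat 8 (and all 8 values in {3, 4, 5, 6, 7, 8, 9, 10} must be used), so seat 8 = 6.
The 7 still-open variables draw from only 7 values {3, 4, 5, 7, 8, 9, 10}, so each is used; only seat 5 can be 8, hence seat 5 = 8.
seat 1, seat 3, seat 6 share exactly the 3 values {5, 7, 10}; by pigeonhole those values go to them, so strike 5, 7, 10 from seat 2, seat 4, seat 7.

seat 7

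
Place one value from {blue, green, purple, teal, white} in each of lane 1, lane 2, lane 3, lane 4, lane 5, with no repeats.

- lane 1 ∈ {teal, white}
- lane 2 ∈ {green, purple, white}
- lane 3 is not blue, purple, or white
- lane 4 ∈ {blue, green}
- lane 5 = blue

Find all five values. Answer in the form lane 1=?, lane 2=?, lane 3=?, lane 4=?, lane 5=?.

lane 5's domain is down to {blue}, so lane 5 = blue. So lane 4 can't be blue.
lane 4 must be green (only option left). So lane 2, lane 3 can't be green.
That leaves lane 3 = teal. Eliminate teal elsewhere: lane 1.
lane 1's domain is down to {white}, so lane 1 = white. Eliminate white elsewhere: lane 2.
lane 2 must be purple (only option left).

lane 1=white, lane 2=purple, lane 3=teal, lane 4=green, lane 5=blue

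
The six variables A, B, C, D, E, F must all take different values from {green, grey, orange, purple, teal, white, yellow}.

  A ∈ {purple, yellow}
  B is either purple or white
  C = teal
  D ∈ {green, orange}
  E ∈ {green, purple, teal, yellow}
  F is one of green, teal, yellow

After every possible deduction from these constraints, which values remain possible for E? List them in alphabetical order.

green, purple, yellow

C has just one choice, so C = teal. So E, F can't be teal.
Among the 5 still-open variables, orange fits only D (and all 5 values in {green, orange, purple, white, yellow} must be used), so D = orange.
Among the 4 still-open variables, white fits only B (and all 4 values in {green, purple, white, yellow} must be used), so B = white.
No further eliminations apply; E can still be any of green, purple, yellow.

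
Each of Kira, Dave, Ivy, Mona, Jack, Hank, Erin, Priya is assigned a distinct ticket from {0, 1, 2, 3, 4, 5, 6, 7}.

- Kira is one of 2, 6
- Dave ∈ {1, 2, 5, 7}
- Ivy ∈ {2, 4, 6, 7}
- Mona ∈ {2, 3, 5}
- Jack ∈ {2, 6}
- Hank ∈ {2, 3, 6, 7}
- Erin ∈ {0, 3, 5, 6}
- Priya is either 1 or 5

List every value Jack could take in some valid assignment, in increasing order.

Among the 8 variables, 0 fits only Erin (and all 8 values in {0, 1, 2, 3, 4, 5, 6, 7} must be used), so Erin = 0.
The 7 still-open variables together cover exactly {1, 2, 3, 4, 5, 6, 7} — 7 values for 7 variables — and 4 appears only in Ivy's list, so Ivy = 4.
The 2 variables Kira and Jack are confined to {2, 6}, which locks those values in; drop them from Dave, Mona, Hank.
No further eliminations apply; Jack can still be any of 2, 6.

2, 6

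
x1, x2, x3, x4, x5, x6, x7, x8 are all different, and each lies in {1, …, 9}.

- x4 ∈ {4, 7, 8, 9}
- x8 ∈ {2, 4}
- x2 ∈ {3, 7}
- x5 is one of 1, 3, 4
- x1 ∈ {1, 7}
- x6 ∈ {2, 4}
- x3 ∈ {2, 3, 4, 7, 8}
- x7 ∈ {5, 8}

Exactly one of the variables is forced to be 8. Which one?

The 8 variables together cover exactly {1, 2, 3, 4, 5, 7, 8, 9} — 8 values for 8 variables — and 5 appears only in x7's list, so x7 = 5.
The 7 still-open variables draw from only 7 values {1, 2, 3, 4, 7, 8, 9}, so each is used; only x4 can be 9, hence x4 = 9.
The 6 still-open variables together cover exactly {1, 2, 3, 4, 7, 8} — 6 values for 6 variables — and 8 appears only in x3's list, so x3 = 8.

x3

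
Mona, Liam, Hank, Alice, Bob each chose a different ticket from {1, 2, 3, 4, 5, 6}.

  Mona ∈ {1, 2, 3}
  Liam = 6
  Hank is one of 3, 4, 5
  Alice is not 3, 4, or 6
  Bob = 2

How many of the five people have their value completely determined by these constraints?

2

Liam must be 6 (only option left).
Bob's domain is down to {2}, so Bob = 2. Eliminate 2 elsewhere: Mona, Alice.
Determined: Liam=6, Bob=2. The other people each still have more than one consistent value. That makes 2.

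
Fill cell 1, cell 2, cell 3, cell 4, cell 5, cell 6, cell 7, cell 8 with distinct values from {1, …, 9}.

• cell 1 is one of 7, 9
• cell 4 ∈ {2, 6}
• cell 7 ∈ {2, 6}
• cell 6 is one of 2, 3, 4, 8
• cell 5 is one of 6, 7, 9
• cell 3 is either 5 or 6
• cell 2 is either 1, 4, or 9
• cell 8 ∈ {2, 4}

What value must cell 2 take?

1

The 2 variables cell 4 and cell 7 are confined to {2, 6}, which locks those values in; drop them from cell 3, cell 5, cell 6, cell 8.
That leaves cell 3 = 5.
cell 8 has just one choice, so cell 8 = 4. Eliminate 4 elsewhere: cell 2, cell 6.
cell 1 and cell 5 share exactly the 2 values {7, 9}; by pigeonhole those values go to them, so strike 7, 9 from cell 2.
So cell 2 = 1.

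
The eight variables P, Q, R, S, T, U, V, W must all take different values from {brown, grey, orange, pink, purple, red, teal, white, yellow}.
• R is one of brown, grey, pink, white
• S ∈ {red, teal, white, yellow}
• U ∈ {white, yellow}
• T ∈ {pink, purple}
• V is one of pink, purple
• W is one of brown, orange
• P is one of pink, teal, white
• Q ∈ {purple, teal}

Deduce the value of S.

T and V between them cover only {pink, purple} — a naked pair. Remove those values from P, Q, R.
Q has just one choice, so Q = teal. So P, S can't be teal.
P must be white (only option left). Eliminate white elsewhere: R, S, U.
That leaves U = yellow. Strike yellow from S.
So S = red.

red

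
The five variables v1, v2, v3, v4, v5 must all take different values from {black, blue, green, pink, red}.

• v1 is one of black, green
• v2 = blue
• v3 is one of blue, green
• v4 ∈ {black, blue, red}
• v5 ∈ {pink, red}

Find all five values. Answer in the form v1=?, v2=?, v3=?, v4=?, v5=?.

v2's domain is down to {blue}, so v2 = blue. Strike blue from v3, v4.
v3 must be green (only option left). So v1 can't be green.
That leaves v1 = black. Remove black from v4.
v4 has just one choice, so v4 = red. So v5 can't be red.
v5 must be pink (only option left).

v1=black, v2=blue, v3=green, v4=red, v5=pink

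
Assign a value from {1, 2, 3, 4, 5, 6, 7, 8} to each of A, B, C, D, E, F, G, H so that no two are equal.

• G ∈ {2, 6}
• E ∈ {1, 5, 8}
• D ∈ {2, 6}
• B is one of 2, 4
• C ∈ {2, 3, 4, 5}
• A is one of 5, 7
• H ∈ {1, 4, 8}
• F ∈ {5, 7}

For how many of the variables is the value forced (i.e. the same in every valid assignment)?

2

Among the 8 variables, 3 fits only C (and all 8 values in {1, 2, 3, 4, 5, 6, 7, 8} must be used), so C = 3.
A and F between them cover only {5, 7} — a naked pair. Remove those values from E.
D and G share exactly the 2 values {2, 6}; by pigeonhole those values go to them, so strike 2, 6 from B.
That leaves B = 4. So H can't be 4.
Determined: B=4, C=3. The other variables each still have more than one consistent value. That makes 2.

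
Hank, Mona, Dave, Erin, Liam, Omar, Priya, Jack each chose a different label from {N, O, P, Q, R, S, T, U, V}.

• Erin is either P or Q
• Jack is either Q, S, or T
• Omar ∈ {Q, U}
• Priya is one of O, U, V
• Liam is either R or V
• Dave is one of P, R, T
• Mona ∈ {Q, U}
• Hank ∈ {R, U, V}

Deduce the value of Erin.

P

The 8 variables together cover exactly {O, P, Q, R, S, T, U, V} — 8 values for 8 variables — and O appears only in Priya's list, so Priya = O.
The 7 still-open variables together cover exactly {P, Q, R, S, T, U, V} — 7 values for 7 variables — and S appears only in Jack's list, so Jack = S.
The 6 still-open variables draw from only 6 values {P, Q, R, T, U, V}, so each is used; only Dave can be T, hence Dave = T.
The 5 still-open variables draw from only 5 values {P, Q, R, U, V}, so each is used; only Erin can be P, hence Erin = P.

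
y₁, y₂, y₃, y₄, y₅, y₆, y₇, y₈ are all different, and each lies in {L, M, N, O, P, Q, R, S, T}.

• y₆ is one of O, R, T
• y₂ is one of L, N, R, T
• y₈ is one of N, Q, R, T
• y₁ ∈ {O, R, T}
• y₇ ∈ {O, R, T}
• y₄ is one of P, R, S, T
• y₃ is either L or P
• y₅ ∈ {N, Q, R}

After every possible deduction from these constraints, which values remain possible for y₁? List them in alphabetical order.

The 8 variables draw from only 8 values {L, N, O, P, Q, R, S, T}, so each is used; only y₄ can be S, hence y₄ = S.
Among the 7 still-open variables, P fits only y₃ (and all 7 values in {L, N, O, P, Q, R, T} must be used), so y₃ = P.
The 6 still-open variables together cover exactly {L, N, O, Q, R, T} — 6 values for 6 variables — and L appears only in y₂'s list, so y₂ = L.
The 3 variables y₁, y₆, y₇ are confined to {O, R, T}, which locks those values in; drop them from y₅, y₈.
No further eliminations apply; y₁ can still be any of O, R, T.

O, R, T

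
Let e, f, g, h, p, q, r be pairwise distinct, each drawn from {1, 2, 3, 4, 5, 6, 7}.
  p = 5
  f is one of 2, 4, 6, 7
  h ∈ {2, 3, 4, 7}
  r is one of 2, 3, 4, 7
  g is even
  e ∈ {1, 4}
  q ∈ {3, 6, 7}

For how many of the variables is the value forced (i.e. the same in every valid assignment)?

p must be 5 (only option left).
The 6 still-open variables draw from only 6 values {1, 2, 3, 4, 6, 7}, so each is used; only e can be 1, hence e = 1.
Determined: e=1, p=5. The other variables each still have more than one consistent value. That makes 2.

2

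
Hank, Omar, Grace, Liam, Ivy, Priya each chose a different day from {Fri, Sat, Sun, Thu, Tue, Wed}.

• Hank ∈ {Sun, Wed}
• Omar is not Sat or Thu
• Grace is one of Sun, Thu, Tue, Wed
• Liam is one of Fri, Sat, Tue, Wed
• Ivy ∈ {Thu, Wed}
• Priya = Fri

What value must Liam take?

Sat

Priya has just one choice, so Priya = Fri. Remove Fri from Omar, Liam.
Among the 5 still-open variables, Sat fits only Liam (and all 5 values in {Sat, Sun, Thu, Tue, Wed} must be used), so Liam = Sat.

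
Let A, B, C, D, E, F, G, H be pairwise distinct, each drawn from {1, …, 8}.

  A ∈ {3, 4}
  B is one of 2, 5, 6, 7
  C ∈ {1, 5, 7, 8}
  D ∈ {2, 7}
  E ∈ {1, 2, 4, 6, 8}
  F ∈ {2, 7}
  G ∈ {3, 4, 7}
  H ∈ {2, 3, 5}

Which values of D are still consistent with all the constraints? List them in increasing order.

2, 7

D and F between them cover only {2, 7} — a naked pair. Remove those values from B, C, E, G, H.
A and G between them cover only {3, 4} — a naked pair. Remove those values from E, H.
H has just one choice, so H = 5. Eliminate 5 elsewhere: B, C.
B's domain is down to {6}, so B = 6. Strike 6 from E.
No further eliminations apply; D can still be any of 2, 7.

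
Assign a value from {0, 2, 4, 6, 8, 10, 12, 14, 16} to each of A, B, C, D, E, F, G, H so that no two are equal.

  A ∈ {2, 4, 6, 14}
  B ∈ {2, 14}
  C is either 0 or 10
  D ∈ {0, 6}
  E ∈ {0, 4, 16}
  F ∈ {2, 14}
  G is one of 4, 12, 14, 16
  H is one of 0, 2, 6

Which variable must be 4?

A

Among the 8 variables, 10 fits only C (and all 8 values in {0, 2, 4, 6, 10, 12, 14, 16} must be used), so C = 10.
The 7 still-open variables together cover exactly {0, 2, 4, 6, 12, 14, 16} — 7 values for 7 variables — and 12 appears only in G's list, so G = 12.
Among the 6 still-open variables, 16 fits only E (and all 6 values in {0, 2, 4, 6, 14, 16} must be used), so E = 16.
Among the 5 still-open variables, 4 fits only A (and all 5 values in {0, 2, 4, 6, 14} must be used), so A = 4.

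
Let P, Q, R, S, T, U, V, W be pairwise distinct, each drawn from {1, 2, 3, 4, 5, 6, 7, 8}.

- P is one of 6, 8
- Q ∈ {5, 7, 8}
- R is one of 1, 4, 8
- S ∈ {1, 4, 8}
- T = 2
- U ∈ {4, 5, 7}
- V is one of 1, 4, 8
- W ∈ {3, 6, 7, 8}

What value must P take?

6

T has just one choice, so T = 2.
Among the 7 still-open variables, 3 fits only W (and all 7 values in {1, 3, 4, 5, 6, 7, 8} must be used), so W = 3.
The 6 still-open variables together cover exactly {1, 4, 5, 6, 7, 8} — 6 values for 6 variables — and 6 appears only in P's list, so P = 6.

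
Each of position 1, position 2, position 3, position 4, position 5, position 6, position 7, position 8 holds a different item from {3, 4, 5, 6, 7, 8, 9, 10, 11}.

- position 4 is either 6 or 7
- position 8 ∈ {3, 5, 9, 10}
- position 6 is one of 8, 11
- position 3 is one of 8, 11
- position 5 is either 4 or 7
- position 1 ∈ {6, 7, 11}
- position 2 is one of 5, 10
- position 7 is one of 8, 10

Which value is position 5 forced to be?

position 3 and position 6 share exactly the 2 values {8, 11}; by pigeonhole those values go to them, so strike 8, 11 from position 1, position 7.
position 7 has just one choice, so position 7 = 10. So position 2, position 8 can't be 10.
position 2 must be 5 (only option left). So position 8 can't be 5.
position 1 and position 4 share exactly the 2 values {6, 7}; by pigeonhole those values go to them, so strike 6, 7 from position 5.
So position 5 = 4.

4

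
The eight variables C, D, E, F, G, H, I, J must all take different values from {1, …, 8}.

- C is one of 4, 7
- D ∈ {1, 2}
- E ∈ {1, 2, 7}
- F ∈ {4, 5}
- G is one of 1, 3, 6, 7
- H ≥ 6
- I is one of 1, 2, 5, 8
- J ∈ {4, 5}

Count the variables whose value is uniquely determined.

The 8 variables together cover exactly {1, 2, 3, 4, 5, 6, 7, 8} — 8 values for 8 variables — and 3 appears only in G's list, so G = 3.
The 7 still-open variables together cover exactly {1, 2, 4, 5, 6, 7, 8} — 7 values for 7 variables — and 6 appears only in H's list, so H = 6.
The 6 still-open variables together cover exactly {1, 2, 4, 5, 7, 8} — 6 values for 6 variables — and 8 appears only in I's list, so I = 8.
The 2 variables F and J are confined to {4, 5}, which locks those values in; drop them from C.
C has just one choice, so C = 7. Strike 7 from E.
Determined: C=7, G=3, H=6, I=8. The other variables each still have more than one consistent value. That makes 4.

4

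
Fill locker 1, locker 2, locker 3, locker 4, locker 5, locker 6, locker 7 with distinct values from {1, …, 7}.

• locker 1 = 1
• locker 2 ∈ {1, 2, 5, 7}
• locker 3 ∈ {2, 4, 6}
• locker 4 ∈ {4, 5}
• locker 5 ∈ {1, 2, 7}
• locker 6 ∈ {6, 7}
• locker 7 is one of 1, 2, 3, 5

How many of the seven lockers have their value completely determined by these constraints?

2

locker 1's domain is down to {1}, so locker 1 = 1. Remove 1 from locker 2, locker 5, locker 7.
The 6 still-open variables together cover exactly {2, 3, 4, 5, 6, 7} — 6 values for 6 variables — and 3 appears only in locker 7's list, so locker 7 = 3.
Determined: locker 1=1, locker 7=3. The other lockers each still have more than one consistent value. That makes 2.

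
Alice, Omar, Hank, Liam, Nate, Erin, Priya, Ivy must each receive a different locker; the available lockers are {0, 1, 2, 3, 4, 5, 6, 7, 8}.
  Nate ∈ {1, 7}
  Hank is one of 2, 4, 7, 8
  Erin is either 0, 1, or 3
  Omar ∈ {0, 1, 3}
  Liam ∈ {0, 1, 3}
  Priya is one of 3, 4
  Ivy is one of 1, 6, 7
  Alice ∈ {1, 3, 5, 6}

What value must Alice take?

5

Omar, Liam, Erin between them cover only {0, 1, 3} — a naked triple. Remove those values from Alice, Nate, Priya, Ivy.
That leaves Nate = 7. Strike 7 from Hank, Ivy.
Priya must be 4 (only option left). So Hank can't be 4.
Ivy must be 6 (only option left). Eliminate 6 elsewhere: Alice.
So Alice = 5.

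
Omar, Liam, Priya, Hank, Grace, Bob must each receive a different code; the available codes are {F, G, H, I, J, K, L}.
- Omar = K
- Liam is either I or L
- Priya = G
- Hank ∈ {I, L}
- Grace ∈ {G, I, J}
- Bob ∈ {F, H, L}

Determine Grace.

Omar's domain is down to {K}, so Omar = K.
Priya must be G (only option left). Remove G from Grace.
The 2 variables Liam and Hank are confined to {I, L}, which locks those values in; drop them from Grace, Bob.
So Grace = J.

J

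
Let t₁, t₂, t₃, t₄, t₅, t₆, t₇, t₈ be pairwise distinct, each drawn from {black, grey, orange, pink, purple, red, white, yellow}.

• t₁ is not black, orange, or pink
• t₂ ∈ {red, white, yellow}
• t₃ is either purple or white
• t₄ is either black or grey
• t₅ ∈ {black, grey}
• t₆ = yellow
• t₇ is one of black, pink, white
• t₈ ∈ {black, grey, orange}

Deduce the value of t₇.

pink

t₆ has just one choice, so t₆ = yellow. Strike yellow from t₁, t₂.
The 7 still-open variables draw from only 7 values {black, grey, orange, pink, purple, red, white}, so each is used; only t₈ can be orange, hence t₈ = orange.
The 6 still-open variables draw from only 6 values {black, grey, pink, purple, red, white}, so each is used; only t₇ can be pink, hence t₇ = pink.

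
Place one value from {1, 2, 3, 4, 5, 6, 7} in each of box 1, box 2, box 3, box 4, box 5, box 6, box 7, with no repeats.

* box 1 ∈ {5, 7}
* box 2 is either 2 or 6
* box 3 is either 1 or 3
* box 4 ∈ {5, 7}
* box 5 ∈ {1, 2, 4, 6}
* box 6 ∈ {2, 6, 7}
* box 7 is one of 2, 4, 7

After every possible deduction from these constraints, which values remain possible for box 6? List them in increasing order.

2, 6

Among the 7 variables, 3 fits only box 3 (and all 7 values in {1, 2, 3, 4, 5, 6, 7} must be used), so box 3 = 3.
The 6 still-open variables draw from only 6 values {1, 2, 4, 5, 6, 7}, so each is used; only box 5 can be 1, hence box 5 = 1.
The 5 still-open variables draw from only 5 values {2, 4, 5, 6, 7}, so each is used; only box 7 can be 4, hence box 7 = 4.
The 2 variables box 1 and box 4 are confined to {5, 7}, which locks those values in; drop them from box 6.
No further eliminations apply; box 6 can still be any of 2, 6.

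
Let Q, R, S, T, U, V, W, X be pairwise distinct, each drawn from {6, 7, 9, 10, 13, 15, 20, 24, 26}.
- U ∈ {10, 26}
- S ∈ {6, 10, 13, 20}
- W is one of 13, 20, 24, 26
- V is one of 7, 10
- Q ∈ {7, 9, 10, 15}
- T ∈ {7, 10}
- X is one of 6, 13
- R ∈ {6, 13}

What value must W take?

The 2 variables R and X are confined to {6, 13}, which locks those values in; drop them from S, W.
T and V share exactly the 2 values {7, 10}; by pigeonhole those values go to them, so strike 7, 10 from Q, S, U.
S's domain is down to {20}, so S = 20. Remove 20 from W.
U must be 26 (only option left). Remove 26 from W.
So W = 24.

24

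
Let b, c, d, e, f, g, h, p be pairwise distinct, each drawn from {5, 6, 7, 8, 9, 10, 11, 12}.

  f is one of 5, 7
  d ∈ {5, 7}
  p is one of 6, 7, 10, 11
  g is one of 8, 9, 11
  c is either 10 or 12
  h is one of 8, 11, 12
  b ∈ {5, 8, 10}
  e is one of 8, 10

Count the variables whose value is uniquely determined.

Among the 8 variables, 6 fits only p (and all 8 values in {5, 6, 7, 8, 9, 10, 11, 12} must be used), so p = 6.
The 7 still-open variables draw from only 7 values {5, 7, 8, 9, 10, 11, 12}, so each is used; only g can be 9, hence g = 9.
The 6 still-open variables draw from only 6 values {5, 7, 8, 10, 11, 12}, so each is used; only h can be 11, hence h = 11.
Among the 5 still-open variables, 12 fits only c (and all 5 values in {5, 7, 8, 10, 12} must be used), so c = 12.
d and f between them cover only {5, 7} — a naked pair. Remove those values from b.
Determined: c=12, g=9, h=11, p=6. The other variables each still have more than one consistent value. That makes 4.

4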